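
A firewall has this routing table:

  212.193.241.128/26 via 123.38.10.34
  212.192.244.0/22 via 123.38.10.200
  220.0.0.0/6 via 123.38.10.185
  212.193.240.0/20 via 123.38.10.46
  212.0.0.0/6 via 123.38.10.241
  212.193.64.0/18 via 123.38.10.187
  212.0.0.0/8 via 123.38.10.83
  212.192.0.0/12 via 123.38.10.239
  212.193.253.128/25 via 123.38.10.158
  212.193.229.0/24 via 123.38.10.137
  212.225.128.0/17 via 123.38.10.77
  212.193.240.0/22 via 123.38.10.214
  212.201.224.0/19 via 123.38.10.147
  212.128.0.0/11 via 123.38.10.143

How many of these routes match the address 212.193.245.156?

Prefixes containing 212.193.245.156:
  212.0.0.0/6 (212.0.0.0 - 215.255.255.255)
  212.0.0.0/8 (212.0.0.0 - 212.255.255.255)
  212.192.0.0/12 (212.192.0.0 - 212.207.255.255)
  212.193.240.0/20 (212.193.240.0 - 212.193.255.255)
Total matching entries: 4.

4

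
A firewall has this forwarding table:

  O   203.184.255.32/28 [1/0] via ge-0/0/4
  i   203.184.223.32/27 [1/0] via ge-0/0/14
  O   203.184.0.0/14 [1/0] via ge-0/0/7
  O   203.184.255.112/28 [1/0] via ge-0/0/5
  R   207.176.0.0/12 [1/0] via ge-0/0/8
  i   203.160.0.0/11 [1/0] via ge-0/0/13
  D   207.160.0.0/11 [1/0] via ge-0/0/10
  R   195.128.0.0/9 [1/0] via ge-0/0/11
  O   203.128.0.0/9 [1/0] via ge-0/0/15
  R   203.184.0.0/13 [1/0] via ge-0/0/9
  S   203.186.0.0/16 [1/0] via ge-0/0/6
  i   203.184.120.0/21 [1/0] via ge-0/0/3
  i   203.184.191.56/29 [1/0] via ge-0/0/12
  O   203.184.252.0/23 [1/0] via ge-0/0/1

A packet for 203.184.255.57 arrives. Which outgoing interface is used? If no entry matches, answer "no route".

Routes whose prefix contains 203.184.255.57:
  203.128.0.0/9 (203.128.0.0 - 203.255.255.255) -> ge-0/0/15
  203.160.0.0/11 (203.160.0.0 - 203.191.255.255) -> ge-0/0/13
  203.184.0.0/13 (203.184.0.0 - 203.191.255.255) -> ge-0/0/9
  203.184.0.0/14 (203.184.0.0 - 203.187.255.255) -> ge-0/0/7
More-specific entries that do NOT match:
  203.184.191.56/29 (203.184.191.56 - 203.184.191.63) does not contain 203.184.255.57
  203.184.255.32/28 (203.184.255.32 - 203.184.255.47) does not contain 203.184.255.57
  203.184.255.112/28 (203.184.255.112 - 203.184.255.127) does not contain 203.184.255.57
  203.184.223.32/27 (203.184.223.32 - 203.184.223.63) does not contain 203.184.255.57
  203.184.252.0/23 (203.184.252.0 - 203.184.253.255) does not contain 203.184.255.57
  203.184.120.0/21 (203.184.120.0 - 203.184.127.255) does not contain 203.184.255.57
  203.186.0.0/16 (203.186.0.0 - 203.186.255.255) does not contain 203.184.255.57
Longest matching prefix is /14 -> interface ge-0/0/7.

ge-0/0/7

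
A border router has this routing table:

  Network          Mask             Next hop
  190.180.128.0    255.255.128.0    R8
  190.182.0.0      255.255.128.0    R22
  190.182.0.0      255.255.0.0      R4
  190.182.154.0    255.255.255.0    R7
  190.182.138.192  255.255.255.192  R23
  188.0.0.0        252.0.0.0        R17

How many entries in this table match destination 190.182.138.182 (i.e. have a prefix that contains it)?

2

Prefixes containing 190.182.138.182:
  188.0.0.0/6 (188.0.0.0 - 191.255.255.255)
  190.182.0.0/16 (190.182.0.0 - 190.182.255.255)
Total matching entries: 2.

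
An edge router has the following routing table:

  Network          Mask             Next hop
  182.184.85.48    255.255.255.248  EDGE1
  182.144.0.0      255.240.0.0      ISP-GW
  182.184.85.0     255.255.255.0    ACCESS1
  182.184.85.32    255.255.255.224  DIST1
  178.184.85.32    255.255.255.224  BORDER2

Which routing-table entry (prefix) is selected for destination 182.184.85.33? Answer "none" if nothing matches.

Entries matching 182.184.85.33:
  182.184.85.0/24 (182.184.85.0 - 182.184.85.255)
  182.184.85.32/27 (182.184.85.32 - 182.184.85.63)
Most specific is 182.184.85.32/27.

182.184.85.32/27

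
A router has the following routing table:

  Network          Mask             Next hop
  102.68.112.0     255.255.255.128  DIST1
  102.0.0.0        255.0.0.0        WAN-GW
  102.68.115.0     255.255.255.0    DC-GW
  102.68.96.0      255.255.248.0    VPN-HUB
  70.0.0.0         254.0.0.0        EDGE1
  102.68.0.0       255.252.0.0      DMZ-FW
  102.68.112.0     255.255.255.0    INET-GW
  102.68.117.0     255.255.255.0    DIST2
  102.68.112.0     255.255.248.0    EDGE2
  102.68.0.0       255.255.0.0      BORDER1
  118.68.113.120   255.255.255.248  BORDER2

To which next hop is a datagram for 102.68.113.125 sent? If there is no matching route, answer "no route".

EDGE2

Routes whose prefix contains 102.68.113.125:
  102.0.0.0/8 (102.0.0.0 - 102.255.255.255) -> WAN-GW
  102.68.0.0/14 (102.68.0.0 - 102.71.255.255) -> DMZ-FW
  102.68.0.0/16 (102.68.0.0 - 102.68.255.255) -> BORDER1
  102.68.112.0/21 (102.68.112.0 - 102.68.119.255) -> EDGE2
More-specific entries that do NOT match:
  118.68.113.120/29 (118.68.113.120 - 118.68.113.127) does not contain 102.68.113.125
  102.68.112.0/25 (102.68.112.0 - 102.68.112.127) does not contain 102.68.113.125
  102.68.115.0/24 (102.68.115.0 - 102.68.115.255) does not contain 102.68.113.125
  102.68.112.0/24 (102.68.112.0 - 102.68.112.255) does not contain 102.68.113.125
  102.68.117.0/24 (102.68.117.0 - 102.68.117.255) does not contain 102.68.113.125
Longest matching prefix is /21 -> next hop EDGE2.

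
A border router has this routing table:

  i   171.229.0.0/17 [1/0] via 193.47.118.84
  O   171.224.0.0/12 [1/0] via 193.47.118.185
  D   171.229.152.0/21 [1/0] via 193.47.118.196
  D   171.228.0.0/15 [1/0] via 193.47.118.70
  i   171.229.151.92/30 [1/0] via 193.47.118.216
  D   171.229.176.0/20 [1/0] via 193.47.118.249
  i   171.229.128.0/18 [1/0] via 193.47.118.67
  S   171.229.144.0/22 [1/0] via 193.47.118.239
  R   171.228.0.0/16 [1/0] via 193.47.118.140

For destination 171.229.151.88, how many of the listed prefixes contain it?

Prefixes containing 171.229.151.88:
  171.224.0.0/12 (171.224.0.0 - 171.239.255.255)
  171.228.0.0/15 (171.228.0.0 - 171.229.255.255)
  171.229.128.0/18 (171.229.128.0 - 171.229.191.255)
Total matching entries: 3.

3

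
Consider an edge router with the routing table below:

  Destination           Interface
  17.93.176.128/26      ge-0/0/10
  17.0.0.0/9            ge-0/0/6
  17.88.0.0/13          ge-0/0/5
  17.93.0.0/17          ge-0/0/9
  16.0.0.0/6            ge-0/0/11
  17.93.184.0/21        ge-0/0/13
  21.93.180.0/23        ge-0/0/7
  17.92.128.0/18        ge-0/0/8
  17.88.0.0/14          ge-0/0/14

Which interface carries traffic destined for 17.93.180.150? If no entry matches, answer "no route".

Routes whose prefix contains 17.93.180.150:
  16.0.0.0/6 (16.0.0.0 - 19.255.255.255) -> ge-0/0/11
  17.0.0.0/9 (17.0.0.0 - 17.127.255.255) -> ge-0/0/6
  17.88.0.0/13 (17.88.0.0 - 17.95.255.255) -> ge-0/0/5
More-specific entries that do NOT match:
  17.93.176.128/26 (17.93.176.128 - 17.93.176.191) does not contain 17.93.180.150
  21.93.180.0/23 (21.93.180.0 - 21.93.181.255) does not contain 17.93.180.150
  17.93.184.0/21 (17.93.184.0 - 17.93.191.255) does not contain 17.93.180.150
  17.92.128.0/18 (17.92.128.0 - 17.92.191.255) does not contain 17.93.180.150
  17.93.0.0/17 (17.93.0.0 - 17.93.127.255) does not contain 17.93.180.150
  17.88.0.0/14 (17.88.0.0 - 17.91.255.255) does not contain 17.93.180.150
Longest matching prefix is /13 -> interface ge-0/0/5.

ge-0/0/5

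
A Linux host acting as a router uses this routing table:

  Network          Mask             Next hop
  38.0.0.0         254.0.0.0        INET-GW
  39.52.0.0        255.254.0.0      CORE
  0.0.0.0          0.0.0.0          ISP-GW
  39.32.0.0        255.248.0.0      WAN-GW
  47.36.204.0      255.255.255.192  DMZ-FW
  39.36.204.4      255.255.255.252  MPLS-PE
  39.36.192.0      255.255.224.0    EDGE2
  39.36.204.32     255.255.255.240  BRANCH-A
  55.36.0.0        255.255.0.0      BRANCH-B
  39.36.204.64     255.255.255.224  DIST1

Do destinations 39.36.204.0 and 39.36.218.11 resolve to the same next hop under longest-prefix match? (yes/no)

yes

39.36.204.0: longest match 39.36.192.0/19 -> EDGE2
39.36.218.11: longest match 39.36.192.0/19 -> EDGE2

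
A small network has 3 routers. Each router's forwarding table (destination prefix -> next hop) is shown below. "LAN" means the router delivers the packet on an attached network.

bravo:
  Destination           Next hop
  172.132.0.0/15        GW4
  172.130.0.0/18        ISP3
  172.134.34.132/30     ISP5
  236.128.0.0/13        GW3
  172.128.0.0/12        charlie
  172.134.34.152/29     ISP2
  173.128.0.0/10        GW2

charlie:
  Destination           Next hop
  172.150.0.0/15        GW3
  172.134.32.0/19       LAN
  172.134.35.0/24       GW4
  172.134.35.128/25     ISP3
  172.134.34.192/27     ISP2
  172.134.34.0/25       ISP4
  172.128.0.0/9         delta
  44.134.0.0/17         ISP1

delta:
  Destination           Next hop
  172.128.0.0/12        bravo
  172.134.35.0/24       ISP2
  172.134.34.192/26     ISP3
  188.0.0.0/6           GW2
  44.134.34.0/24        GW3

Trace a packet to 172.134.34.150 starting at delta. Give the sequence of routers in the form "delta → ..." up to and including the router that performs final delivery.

delta → bravo → charlie

At delta: longest match for 172.134.34.150 is 172.128.0.0/12 -> bravo
At bravo: longest match for 172.134.34.150 is 172.128.0.0/12 -> charlie
At charlie: longest match for 172.134.34.150 is 172.134.32.0/19 -> LAN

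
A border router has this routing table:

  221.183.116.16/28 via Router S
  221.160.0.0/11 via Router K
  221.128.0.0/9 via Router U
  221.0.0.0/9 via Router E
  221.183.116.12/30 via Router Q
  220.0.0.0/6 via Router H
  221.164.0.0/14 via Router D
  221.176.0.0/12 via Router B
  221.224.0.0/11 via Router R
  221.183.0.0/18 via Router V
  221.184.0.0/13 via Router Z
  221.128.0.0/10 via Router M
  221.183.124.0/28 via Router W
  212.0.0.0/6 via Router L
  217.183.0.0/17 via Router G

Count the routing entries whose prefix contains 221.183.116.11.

5

Prefixes containing 221.183.116.11:
  220.0.0.0/6 (220.0.0.0 - 223.255.255.255)
  221.128.0.0/9 (221.128.0.0 - 221.255.255.255)
  221.128.0.0/10 (221.128.0.0 - 221.191.255.255)
  221.160.0.0/11 (221.160.0.0 - 221.191.255.255)
  221.176.0.0/12 (221.176.0.0 - 221.191.255.255)
Total matching entries: 5.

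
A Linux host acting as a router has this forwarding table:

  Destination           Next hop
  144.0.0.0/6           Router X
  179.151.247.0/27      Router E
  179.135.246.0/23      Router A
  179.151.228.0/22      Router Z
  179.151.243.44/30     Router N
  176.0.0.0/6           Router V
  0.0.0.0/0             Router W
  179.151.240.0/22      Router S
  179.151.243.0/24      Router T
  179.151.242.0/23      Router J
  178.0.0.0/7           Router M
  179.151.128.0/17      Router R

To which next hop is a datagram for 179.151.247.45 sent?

Routes whose prefix contains 179.151.247.45:
  0.0.0.0/0 (default, matches everything) -> Router W
  176.0.0.0/6 (176.0.0.0 - 179.255.255.255) -> Router V
  178.0.0.0/7 (178.0.0.0 - 179.255.255.255) -> Router M
  179.151.128.0/17 (179.151.128.0 - 179.151.255.255) -> Router R
More-specific entries that do NOT match:
  179.151.243.44/30 (179.151.243.44 - 179.151.243.47) does not contain 179.151.247.45
  179.151.247.0/27 (179.151.247.0 - 179.151.247.31) does not contain 179.151.247.45
  179.151.243.0/24 (179.151.243.0 - 179.151.243.255) does not contain 179.151.247.45
  179.135.246.0/23 (179.135.246.0 - 179.135.247.255) does not contain 179.151.247.45
  179.151.242.0/23 (179.151.242.0 - 179.151.243.255) does not contain 179.151.247.45
  179.151.228.0/22 (179.151.228.0 - 179.151.231.255) does not contain 179.151.247.45
  179.151.240.0/22 (179.151.240.0 - 179.151.243.255) does not contain 179.151.247.45
Longest matching prefix is /17 -> next hop Router R.

Router R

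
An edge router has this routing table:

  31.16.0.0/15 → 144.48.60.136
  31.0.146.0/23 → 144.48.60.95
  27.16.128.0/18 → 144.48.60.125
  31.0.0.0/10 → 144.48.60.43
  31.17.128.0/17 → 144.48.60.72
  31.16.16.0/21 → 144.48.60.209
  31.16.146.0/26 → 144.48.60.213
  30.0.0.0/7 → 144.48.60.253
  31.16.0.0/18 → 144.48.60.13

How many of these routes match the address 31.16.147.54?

Prefixes containing 31.16.147.54:
  30.0.0.0/7 (30.0.0.0 - 31.255.255.255)
  31.0.0.0/10 (31.0.0.0 - 31.63.255.255)
  31.16.0.0/15 (31.16.0.0 - 31.17.255.255)
Total matching entries: 3.

3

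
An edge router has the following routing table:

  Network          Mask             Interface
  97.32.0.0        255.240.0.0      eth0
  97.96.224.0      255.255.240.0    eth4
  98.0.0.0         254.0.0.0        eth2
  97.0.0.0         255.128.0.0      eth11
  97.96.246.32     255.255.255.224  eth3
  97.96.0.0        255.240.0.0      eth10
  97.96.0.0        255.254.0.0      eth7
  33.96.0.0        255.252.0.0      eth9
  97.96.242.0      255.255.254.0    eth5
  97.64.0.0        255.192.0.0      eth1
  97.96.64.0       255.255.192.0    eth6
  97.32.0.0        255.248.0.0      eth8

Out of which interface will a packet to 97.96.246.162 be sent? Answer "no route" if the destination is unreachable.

eth7

Routes whose prefix contains 97.96.246.162:
  97.0.0.0/9 (97.0.0.0 - 97.127.255.255) -> eth11
  97.64.0.0/10 (97.64.0.0 - 97.127.255.255) -> eth1
  97.96.0.0/12 (97.96.0.0 - 97.111.255.255) -> eth10
  97.96.0.0/15 (97.96.0.0 - 97.97.255.255) -> eth7
More-specific entries that do NOT match:
  97.96.246.32/27 (97.96.246.32 - 97.96.246.63) does not contain 97.96.246.162
  97.96.242.0/23 (97.96.242.0 - 97.96.243.255) does not contain 97.96.246.162
  97.96.224.0/20 (97.96.224.0 - 97.96.239.255) does not contain 97.96.246.162
  97.96.64.0/18 (97.96.64.0 - 97.96.127.255) does not contain 97.96.246.162
Longest matching prefix is /15 -> interface eth7.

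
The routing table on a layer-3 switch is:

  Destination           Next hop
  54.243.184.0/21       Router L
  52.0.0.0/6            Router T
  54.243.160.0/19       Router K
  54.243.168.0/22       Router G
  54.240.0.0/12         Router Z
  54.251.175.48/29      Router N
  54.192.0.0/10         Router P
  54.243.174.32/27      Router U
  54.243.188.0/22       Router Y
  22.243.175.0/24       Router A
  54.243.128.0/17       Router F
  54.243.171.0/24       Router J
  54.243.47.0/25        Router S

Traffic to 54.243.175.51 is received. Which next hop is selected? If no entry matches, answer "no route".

Routes whose prefix contains 54.243.175.51:
  52.0.0.0/6 (52.0.0.0 - 55.255.255.255) -> Router T
  54.192.0.0/10 (54.192.0.0 - 54.255.255.255) -> Router P
  54.240.0.0/12 (54.240.0.0 - 54.255.255.255) -> Router Z
  54.243.128.0/17 (54.243.128.0 - 54.243.255.255) -> Router F
  54.243.160.0/19 (54.243.160.0 - 54.243.191.255) -> Router K
More-specific entries that do NOT match:
  54.251.175.48/29 (54.251.175.48 - 54.251.175.55) does not contain 54.243.175.51
  54.243.174.32/27 (54.243.174.32 - 54.243.174.63) does not contain 54.243.175.51
  54.243.47.0/25 (54.243.47.0 - 54.243.47.127) does not contain 54.243.175.51
  22.243.175.0/24 (22.243.175.0 - 22.243.175.255) does not contain 54.243.175.51
  54.243.171.0/24 (54.243.171.0 - 54.243.171.255) does not contain 54.243.175.51
  54.243.168.0/22 (54.243.168.0 - 54.243.171.255) does not contain 54.243.175.51
  54.243.188.0/22 (54.243.188.0 - 54.243.191.255) does not contain 54.243.175.51
  54.243.184.0/21 (54.243.184.0 - 54.243.191.255) does not contain 54.243.175.51
Longest matching prefix is /19 -> next hop Router K.

Router K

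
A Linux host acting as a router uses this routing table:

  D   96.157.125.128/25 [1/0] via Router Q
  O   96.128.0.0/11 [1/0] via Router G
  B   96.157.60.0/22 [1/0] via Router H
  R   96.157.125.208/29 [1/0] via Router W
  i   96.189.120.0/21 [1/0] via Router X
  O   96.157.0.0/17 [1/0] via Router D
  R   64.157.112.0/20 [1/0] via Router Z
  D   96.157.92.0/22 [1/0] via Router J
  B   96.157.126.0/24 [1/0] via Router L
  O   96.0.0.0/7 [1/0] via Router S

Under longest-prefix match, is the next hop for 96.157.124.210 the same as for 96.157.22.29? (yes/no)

96.157.124.210: longest match 96.157.0.0/17 -> Router D
96.157.22.29: longest match 96.157.0.0/17 -> Router D

yes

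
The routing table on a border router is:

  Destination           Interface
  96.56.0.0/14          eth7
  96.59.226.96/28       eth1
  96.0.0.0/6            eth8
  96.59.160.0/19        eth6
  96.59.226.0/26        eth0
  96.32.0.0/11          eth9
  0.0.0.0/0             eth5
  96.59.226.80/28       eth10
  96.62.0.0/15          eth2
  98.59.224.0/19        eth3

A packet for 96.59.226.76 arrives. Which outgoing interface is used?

eth7

Routes whose prefix contains 96.59.226.76:
  0.0.0.0/0 (default, matches everything) -> eth5
  96.0.0.0/6 (96.0.0.0 - 99.255.255.255) -> eth8
  96.32.0.0/11 (96.32.0.0 - 96.63.255.255) -> eth9
  96.56.0.0/14 (96.56.0.0 - 96.59.255.255) -> eth7
More-specific entries that do NOT match:
  96.59.226.96/28 (96.59.226.96 - 96.59.226.111) does not contain 96.59.226.76
  96.59.226.80/28 (96.59.226.80 - 96.59.226.95) does not contain 96.59.226.76
  96.59.226.0/26 (96.59.226.0 - 96.59.226.63) does not contain 96.59.226.76
  96.59.160.0/19 (96.59.160.0 - 96.59.191.255) does not contain 96.59.226.76
  98.59.224.0/19 (98.59.224.0 - 98.59.255.255) does not contain 96.59.226.76
  96.62.0.0/15 (96.62.0.0 - 96.63.255.255) does not contain 96.59.226.76
Longest matching prefix is /14 -> interface eth7.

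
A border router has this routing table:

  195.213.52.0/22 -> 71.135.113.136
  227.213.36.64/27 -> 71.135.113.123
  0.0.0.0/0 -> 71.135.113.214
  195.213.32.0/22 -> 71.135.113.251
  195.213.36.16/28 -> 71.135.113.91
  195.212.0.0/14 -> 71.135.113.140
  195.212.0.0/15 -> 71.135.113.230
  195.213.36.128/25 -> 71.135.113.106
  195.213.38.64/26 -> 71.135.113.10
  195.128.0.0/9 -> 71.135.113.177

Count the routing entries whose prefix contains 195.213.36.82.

4

Prefixes containing 195.213.36.82:
  0.0.0.0/0 (default, matches everything)
  195.128.0.0/9 (195.128.0.0 - 195.255.255.255)
  195.212.0.0/14 (195.212.0.0 - 195.215.255.255)
  195.212.0.0/15 (195.212.0.0 - 195.213.255.255)
Total matching entries: 4.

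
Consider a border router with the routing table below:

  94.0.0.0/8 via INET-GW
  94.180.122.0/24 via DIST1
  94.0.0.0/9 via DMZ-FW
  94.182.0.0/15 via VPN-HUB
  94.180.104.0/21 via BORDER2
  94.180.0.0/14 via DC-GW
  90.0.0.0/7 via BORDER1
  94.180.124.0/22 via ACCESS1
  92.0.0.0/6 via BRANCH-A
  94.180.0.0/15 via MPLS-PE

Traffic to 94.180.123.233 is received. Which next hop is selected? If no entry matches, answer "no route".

MPLS-PE

Routes whose prefix contains 94.180.123.233:
  92.0.0.0/6 (92.0.0.0 - 95.255.255.255) -> BRANCH-A
  94.0.0.0/8 (94.0.0.0 - 94.255.255.255) -> INET-GW
  94.180.0.0/14 (94.180.0.0 - 94.183.255.255) -> DC-GW
  94.180.0.0/15 (94.180.0.0 - 94.181.255.255) -> MPLS-PE
More-specific entries that do NOT match:
  94.180.122.0/24 (94.180.122.0 - 94.180.122.255) does not contain 94.180.123.233
  94.180.124.0/22 (94.180.124.0 - 94.180.127.255) does not contain 94.180.123.233
  94.180.104.0/21 (94.180.104.0 - 94.180.111.255) does not contain 94.180.123.233
Longest matching prefix is /15 -> next hop MPLS-PE.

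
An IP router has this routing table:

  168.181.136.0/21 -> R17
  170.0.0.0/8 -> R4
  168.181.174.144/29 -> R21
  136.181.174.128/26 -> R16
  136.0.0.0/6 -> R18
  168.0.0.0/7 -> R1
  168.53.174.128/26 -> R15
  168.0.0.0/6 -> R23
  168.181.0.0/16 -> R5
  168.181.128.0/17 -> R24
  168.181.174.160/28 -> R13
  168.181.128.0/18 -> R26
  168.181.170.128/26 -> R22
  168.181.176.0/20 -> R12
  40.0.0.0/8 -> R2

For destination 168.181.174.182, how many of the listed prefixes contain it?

Prefixes containing 168.181.174.182:
  168.0.0.0/6 (168.0.0.0 - 171.255.255.255)
  168.0.0.0/7 (168.0.0.0 - 169.255.255.255)
  168.181.0.0/16 (168.181.0.0 - 168.181.255.255)
  168.181.128.0/17 (168.181.128.0 - 168.181.255.255)
  168.181.128.0/18 (168.181.128.0 - 168.181.191.255)
Total matching entries: 5.

5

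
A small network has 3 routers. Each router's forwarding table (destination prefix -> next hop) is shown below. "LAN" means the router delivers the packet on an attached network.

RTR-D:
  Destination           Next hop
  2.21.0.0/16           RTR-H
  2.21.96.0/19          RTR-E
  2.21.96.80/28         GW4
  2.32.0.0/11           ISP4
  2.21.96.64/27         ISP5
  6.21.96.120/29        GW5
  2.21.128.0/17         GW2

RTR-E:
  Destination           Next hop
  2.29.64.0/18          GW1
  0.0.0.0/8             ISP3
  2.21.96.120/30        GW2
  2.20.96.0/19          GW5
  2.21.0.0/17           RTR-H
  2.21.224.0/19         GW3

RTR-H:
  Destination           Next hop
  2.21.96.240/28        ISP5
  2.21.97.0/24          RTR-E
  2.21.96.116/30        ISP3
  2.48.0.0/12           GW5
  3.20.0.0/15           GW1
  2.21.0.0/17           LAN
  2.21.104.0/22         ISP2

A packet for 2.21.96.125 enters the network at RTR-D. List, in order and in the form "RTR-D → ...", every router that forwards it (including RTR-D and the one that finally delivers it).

RTR-D → RTR-E → RTR-H

At RTR-D: longest match for 2.21.96.125 is 2.21.96.0/19 -> RTR-E
At RTR-E: longest match for 2.21.96.125 is 2.21.0.0/17 -> RTR-H
At RTR-H: longest match for 2.21.96.125 is 2.21.0.0/17 -> LAN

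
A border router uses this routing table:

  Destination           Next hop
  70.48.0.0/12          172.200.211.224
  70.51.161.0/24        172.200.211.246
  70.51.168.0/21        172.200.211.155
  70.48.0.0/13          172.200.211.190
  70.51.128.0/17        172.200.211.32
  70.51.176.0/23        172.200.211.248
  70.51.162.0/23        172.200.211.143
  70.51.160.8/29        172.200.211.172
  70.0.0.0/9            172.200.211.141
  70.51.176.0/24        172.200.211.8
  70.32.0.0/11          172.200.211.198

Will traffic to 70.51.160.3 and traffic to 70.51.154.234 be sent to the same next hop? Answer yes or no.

yes

70.51.160.3: longest match 70.51.128.0/17 -> 172.200.211.32
70.51.154.234: longest match 70.51.128.0/17 -> 172.200.211.32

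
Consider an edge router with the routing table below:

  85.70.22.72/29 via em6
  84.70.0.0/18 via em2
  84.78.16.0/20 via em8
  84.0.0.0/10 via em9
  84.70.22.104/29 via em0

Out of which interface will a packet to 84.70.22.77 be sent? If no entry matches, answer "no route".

em2

Routes whose prefix contains 84.70.22.77:
  84.70.0.0/18 (84.70.0.0 - 84.70.63.255) -> em2
More-specific entries that do NOT match:
  85.70.22.72/29 (85.70.22.72 - 85.70.22.79) does not contain 84.70.22.77
  84.70.22.104/29 (84.70.22.104 - 84.70.22.111) does not contain 84.70.22.77
  84.78.16.0/20 (84.78.16.0 - 84.78.31.255) does not contain 84.70.22.77
Longest matching prefix is /18 -> interface em2.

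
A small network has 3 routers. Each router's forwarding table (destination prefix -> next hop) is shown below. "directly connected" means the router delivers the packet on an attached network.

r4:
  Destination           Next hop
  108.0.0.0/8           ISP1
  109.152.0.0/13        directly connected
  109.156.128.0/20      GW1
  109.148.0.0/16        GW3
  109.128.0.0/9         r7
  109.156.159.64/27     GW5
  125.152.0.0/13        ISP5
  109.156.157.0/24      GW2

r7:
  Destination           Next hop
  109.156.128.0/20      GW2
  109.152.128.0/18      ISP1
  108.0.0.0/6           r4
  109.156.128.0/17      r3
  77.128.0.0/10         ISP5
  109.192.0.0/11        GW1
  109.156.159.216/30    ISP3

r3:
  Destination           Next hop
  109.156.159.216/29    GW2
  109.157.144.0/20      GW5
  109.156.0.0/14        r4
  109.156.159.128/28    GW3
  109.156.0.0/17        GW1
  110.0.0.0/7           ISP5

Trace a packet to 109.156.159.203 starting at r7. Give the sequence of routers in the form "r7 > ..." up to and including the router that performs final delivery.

r7 > r3 > r4

At r7: longest match for 109.156.159.203 is 109.156.128.0/17 -> r3
At r3: longest match for 109.156.159.203 is 109.156.0.0/14 -> r4
At r4: longest match for 109.156.159.203 is 109.152.0.0/13 -> directly connected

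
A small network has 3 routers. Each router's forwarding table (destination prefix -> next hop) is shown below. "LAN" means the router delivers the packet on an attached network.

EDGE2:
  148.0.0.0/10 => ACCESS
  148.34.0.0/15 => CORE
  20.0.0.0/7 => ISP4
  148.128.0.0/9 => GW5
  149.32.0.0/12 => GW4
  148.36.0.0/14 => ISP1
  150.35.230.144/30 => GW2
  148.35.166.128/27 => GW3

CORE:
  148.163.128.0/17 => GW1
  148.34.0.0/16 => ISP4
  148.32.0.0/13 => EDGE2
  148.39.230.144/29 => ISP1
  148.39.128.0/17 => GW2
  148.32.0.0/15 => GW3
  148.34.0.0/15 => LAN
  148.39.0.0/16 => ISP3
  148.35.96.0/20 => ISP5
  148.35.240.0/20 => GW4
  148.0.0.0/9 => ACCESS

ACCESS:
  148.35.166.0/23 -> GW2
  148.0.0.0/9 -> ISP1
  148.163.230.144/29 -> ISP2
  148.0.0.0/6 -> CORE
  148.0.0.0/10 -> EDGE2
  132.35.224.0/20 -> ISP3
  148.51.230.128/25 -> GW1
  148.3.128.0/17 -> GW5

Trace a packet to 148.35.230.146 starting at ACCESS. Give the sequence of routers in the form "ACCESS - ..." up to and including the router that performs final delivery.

ACCESS - EDGE2 - CORE

At ACCESS: longest match for 148.35.230.146 is 148.0.0.0/10 -> EDGE2
At EDGE2: longest match for 148.35.230.146 is 148.34.0.0/15 -> CORE
At CORE: longest match for 148.35.230.146 is 148.34.0.0/15 -> LAN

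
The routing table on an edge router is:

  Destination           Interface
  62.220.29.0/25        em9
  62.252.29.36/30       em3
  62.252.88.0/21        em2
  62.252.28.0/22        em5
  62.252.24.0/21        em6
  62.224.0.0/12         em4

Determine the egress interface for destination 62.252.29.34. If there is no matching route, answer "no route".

Routes whose prefix contains 62.252.29.34:
  62.252.24.0/21 (62.252.24.0 - 62.252.31.255) -> em6
  62.252.28.0/22 (62.252.28.0 - 62.252.31.255) -> em5
More-specific entries that do NOT match:
  62.252.29.36/30 (62.252.29.36 - 62.252.29.39) does not contain 62.252.29.34
  62.220.29.0/25 (62.220.29.0 - 62.220.29.127) does not contain 62.252.29.34
Longest matching prefix is /22 -> interface em5.

em5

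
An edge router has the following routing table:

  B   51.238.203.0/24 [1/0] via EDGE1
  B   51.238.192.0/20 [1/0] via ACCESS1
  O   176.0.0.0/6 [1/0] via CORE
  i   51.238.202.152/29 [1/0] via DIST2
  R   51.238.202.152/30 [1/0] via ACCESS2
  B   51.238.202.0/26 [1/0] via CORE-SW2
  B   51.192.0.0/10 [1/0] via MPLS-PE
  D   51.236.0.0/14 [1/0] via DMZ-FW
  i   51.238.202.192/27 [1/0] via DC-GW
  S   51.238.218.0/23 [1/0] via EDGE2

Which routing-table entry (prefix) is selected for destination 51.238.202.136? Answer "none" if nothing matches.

51.238.192.0/20

Entries matching 51.238.202.136:
  51.192.0.0/10 (51.192.0.0 - 51.255.255.255)
  51.236.0.0/14 (51.236.0.0 - 51.239.255.255)
  51.238.192.0/20 (51.238.192.0 - 51.238.207.255)
Most specific is 51.238.192.0/20.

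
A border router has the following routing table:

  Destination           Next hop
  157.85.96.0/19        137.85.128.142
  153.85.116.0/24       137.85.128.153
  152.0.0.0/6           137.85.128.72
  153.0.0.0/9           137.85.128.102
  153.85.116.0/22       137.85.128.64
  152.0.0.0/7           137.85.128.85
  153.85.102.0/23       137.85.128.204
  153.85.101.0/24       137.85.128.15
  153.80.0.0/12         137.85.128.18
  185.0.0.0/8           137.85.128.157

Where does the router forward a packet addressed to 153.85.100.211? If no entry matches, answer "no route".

Routes whose prefix contains 153.85.100.211:
  152.0.0.0/6 (152.0.0.0 - 155.255.255.255) -> 137.85.128.72
  152.0.0.0/7 (152.0.0.0 - 153.255.255.255) -> 137.85.128.85
  153.0.0.0/9 (153.0.0.0 - 153.127.255.255) -> 137.85.128.102
  153.80.0.0/12 (153.80.0.0 - 153.95.255.255) -> 137.85.128.18
More-specific entries that do NOT match:
  153.85.116.0/24 (153.85.116.0 - 153.85.116.255) does not contain 153.85.100.211
  153.85.101.0/24 (153.85.101.0 - 153.85.101.255) does not contain 153.85.100.211
  153.85.102.0/23 (153.85.102.0 - 153.85.103.255) does not contain 153.85.100.211
  153.85.116.0/22 (153.85.116.0 - 153.85.119.255) does not contain 153.85.100.211
  157.85.96.0/19 (157.85.96.0 - 157.85.127.255) does not contain 153.85.100.211
Longest matching prefix is /12 -> next hop 137.85.128.18.

137.85.128.18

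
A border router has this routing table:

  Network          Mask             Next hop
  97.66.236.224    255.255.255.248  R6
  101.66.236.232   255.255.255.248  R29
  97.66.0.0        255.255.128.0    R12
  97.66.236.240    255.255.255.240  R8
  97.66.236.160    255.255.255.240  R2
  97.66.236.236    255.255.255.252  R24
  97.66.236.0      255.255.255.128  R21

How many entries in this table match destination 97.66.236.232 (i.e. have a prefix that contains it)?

0

No listed prefix contains 97.66.236.232.
Total matching entries: 0.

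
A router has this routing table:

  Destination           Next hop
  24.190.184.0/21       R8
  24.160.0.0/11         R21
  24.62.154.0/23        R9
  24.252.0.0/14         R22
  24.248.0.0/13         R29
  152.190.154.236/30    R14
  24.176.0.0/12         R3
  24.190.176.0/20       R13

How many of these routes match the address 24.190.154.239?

2

Prefixes containing 24.190.154.239:
  24.160.0.0/11 (24.160.0.0 - 24.191.255.255)
  24.176.0.0/12 (24.176.0.0 - 24.191.255.255)
Total matching entries: 2.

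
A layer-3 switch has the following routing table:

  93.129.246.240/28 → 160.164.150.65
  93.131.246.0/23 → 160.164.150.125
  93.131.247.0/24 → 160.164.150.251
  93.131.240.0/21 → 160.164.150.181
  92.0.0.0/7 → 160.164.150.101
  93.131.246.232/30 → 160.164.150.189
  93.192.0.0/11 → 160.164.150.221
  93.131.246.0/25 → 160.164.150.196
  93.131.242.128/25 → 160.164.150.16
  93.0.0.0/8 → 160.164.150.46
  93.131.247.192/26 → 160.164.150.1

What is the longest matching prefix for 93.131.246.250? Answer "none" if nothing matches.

Entries matching 93.131.246.250:
  92.0.0.0/7 (92.0.0.0 - 93.255.255.255)
  93.0.0.0/8 (93.0.0.0 - 93.255.255.255)
  93.131.240.0/21 (93.131.240.0 - 93.131.247.255)
  93.131.246.0/23 (93.131.246.0 - 93.131.247.255)
Most specific is 93.131.246.0/23.

93.131.246.0/23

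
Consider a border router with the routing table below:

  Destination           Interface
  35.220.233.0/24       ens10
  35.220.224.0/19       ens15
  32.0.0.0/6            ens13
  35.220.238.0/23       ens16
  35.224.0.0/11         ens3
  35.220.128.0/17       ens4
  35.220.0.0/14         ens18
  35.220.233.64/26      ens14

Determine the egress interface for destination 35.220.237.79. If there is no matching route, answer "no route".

ens15

Routes whose prefix contains 35.220.237.79:
  32.0.0.0/6 (32.0.0.0 - 35.255.255.255) -> ens13
  35.220.0.0/14 (35.220.0.0 - 35.223.255.255) -> ens18
  35.220.128.0/17 (35.220.128.0 - 35.220.255.255) -> ens4
  35.220.224.0/19 (35.220.224.0 - 35.220.255.255) -> ens15
More-specific entries that do NOT match:
  35.220.233.64/26 (35.220.233.64 - 35.220.233.127) does not contain 35.220.237.79
  35.220.233.0/24 (35.220.233.0 - 35.220.233.255) does not contain 35.220.237.79
  35.220.238.0/23 (35.220.238.0 - 35.220.239.255) does not contain 35.220.237.79
Longest matching prefix is /19 -> interface ens15.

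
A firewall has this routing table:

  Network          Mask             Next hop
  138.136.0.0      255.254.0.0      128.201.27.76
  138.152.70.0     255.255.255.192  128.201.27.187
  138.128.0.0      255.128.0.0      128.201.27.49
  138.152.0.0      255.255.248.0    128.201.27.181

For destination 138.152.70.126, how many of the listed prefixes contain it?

1

Prefixes containing 138.152.70.126:
  138.128.0.0/9 (138.128.0.0 - 138.255.255.255)
Total matching entries: 1.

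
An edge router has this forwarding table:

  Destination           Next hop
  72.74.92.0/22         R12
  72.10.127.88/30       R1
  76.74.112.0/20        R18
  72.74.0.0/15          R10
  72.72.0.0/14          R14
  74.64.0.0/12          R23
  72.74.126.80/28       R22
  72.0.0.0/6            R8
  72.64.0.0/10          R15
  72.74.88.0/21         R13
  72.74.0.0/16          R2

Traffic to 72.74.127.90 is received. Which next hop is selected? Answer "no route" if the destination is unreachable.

R2

Routes whose prefix contains 72.74.127.90:
  72.0.0.0/6 (72.0.0.0 - 75.255.255.255) -> R8
  72.64.0.0/10 (72.64.0.0 - 72.127.255.255) -> R15
  72.72.0.0/14 (72.72.0.0 - 72.75.255.255) -> R14
  72.74.0.0/15 (72.74.0.0 - 72.75.255.255) -> R10
  72.74.0.0/16 (72.74.0.0 - 72.74.255.255) -> R2
More-specific entries that do NOT match:
  72.10.127.88/30 (72.10.127.88 - 72.10.127.91) does not contain 72.74.127.90
  72.74.126.80/28 (72.74.126.80 - 72.74.126.95) does not contain 72.74.127.90
  72.74.92.0/22 (72.74.92.0 - 72.74.95.255) does not contain 72.74.127.90
  72.74.88.0/21 (72.74.88.0 - 72.74.95.255) does not contain 72.74.127.90
  76.74.112.0/20 (76.74.112.0 - 76.74.127.255) does not contain 72.74.127.90
Longest matching prefix is /16 -> next hop R2.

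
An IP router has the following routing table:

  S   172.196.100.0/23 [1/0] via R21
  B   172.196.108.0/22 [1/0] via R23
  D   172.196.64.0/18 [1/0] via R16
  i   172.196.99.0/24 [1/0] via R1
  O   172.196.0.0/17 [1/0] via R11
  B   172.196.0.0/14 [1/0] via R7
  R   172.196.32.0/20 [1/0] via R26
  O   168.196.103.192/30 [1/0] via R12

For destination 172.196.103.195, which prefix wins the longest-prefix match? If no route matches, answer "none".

172.196.64.0/18

Entries matching 172.196.103.195:
  172.196.0.0/14 (172.196.0.0 - 172.199.255.255)
  172.196.0.0/17 (172.196.0.0 - 172.196.127.255)
  172.196.64.0/18 (172.196.64.0 - 172.196.127.255)
Most specific is 172.196.64.0/18.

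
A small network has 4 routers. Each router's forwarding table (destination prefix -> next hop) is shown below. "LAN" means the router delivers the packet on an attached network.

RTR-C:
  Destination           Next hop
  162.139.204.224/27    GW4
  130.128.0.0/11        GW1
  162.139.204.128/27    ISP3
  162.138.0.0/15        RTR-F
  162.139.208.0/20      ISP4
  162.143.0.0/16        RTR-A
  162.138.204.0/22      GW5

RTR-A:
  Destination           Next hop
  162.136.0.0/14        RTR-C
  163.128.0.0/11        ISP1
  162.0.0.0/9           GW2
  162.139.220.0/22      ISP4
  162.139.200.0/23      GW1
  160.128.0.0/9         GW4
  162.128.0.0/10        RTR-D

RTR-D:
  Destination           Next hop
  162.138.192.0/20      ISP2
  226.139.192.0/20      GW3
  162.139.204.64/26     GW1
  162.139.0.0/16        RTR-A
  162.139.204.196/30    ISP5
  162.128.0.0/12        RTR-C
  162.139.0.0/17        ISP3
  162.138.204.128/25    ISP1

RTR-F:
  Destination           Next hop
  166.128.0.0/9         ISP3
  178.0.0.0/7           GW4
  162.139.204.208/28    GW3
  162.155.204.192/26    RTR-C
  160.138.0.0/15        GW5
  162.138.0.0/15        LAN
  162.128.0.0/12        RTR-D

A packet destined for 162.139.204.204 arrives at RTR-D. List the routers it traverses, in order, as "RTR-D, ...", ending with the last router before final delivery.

RTR-D, RTR-A, RTR-C, RTR-F

At RTR-D: longest match for 162.139.204.204 is 162.139.0.0/16 -> RTR-A
At RTR-A: longest match for 162.139.204.204 is 162.136.0.0/14 -> RTR-C
At RTR-C: longest match for 162.139.204.204 is 162.138.0.0/15 -> RTR-F
At RTR-F: longest match for 162.139.204.204 is 162.138.0.0/15 -> LAN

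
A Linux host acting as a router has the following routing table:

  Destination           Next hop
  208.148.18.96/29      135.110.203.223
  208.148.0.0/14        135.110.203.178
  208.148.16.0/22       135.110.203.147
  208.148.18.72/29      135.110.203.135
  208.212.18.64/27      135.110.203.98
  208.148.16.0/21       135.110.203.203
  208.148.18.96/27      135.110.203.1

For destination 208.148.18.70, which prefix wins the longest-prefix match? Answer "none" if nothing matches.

208.148.16.0/22

Entries matching 208.148.18.70:
  208.148.0.0/14 (208.148.0.0 - 208.151.255.255)
  208.148.16.0/21 (208.148.16.0 - 208.148.23.255)
  208.148.16.0/22 (208.148.16.0 - 208.148.19.255)
Most specific is 208.148.16.0/22.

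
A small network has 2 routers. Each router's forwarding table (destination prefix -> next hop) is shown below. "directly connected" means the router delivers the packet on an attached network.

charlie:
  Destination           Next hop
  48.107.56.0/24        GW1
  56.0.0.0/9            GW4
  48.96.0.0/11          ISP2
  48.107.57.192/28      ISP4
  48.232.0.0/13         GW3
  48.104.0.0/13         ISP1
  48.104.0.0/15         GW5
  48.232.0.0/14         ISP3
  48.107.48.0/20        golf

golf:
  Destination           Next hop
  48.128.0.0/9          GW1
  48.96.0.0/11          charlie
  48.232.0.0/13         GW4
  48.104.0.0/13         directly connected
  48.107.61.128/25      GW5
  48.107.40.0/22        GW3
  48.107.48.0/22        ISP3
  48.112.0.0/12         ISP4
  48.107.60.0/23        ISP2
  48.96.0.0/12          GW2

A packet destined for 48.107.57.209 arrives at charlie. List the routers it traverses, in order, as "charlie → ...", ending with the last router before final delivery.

At charlie: longest match for 48.107.57.209 is 48.107.48.0/20 -> golf
At golf: longest match for 48.107.57.209 is 48.104.0.0/13 -> directly connected

charlie → golf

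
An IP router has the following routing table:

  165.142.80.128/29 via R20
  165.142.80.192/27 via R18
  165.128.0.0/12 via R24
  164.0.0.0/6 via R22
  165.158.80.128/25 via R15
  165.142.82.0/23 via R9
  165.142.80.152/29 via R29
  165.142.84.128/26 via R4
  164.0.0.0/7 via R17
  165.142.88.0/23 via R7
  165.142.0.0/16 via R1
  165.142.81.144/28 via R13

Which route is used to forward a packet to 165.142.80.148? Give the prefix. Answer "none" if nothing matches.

Entries matching 165.142.80.148:
  164.0.0.0/6 (164.0.0.0 - 167.255.255.255)
  164.0.0.0/7 (164.0.0.0 - 165.255.255.255)
  165.128.0.0/12 (165.128.0.0 - 165.143.255.255)
  165.142.0.0/16 (165.142.0.0 - 165.142.255.255)
Most specific is 165.142.0.0/16.

165.142.0.0/16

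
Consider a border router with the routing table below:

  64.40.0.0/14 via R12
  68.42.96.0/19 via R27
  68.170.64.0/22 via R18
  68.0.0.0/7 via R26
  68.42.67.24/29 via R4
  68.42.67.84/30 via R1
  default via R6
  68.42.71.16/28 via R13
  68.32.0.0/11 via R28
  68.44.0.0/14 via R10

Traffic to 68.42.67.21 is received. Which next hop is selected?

Routes whose prefix contains 68.42.67.21:
  0.0.0.0/0 (default, matches everything) -> R6
  68.0.0.0/7 (68.0.0.0 - 69.255.255.255) -> R26
  68.32.0.0/11 (68.32.0.0 - 68.63.255.255) -> R28
More-specific entries that do NOT match:
  68.42.67.84/30 (68.42.67.84 - 68.42.67.87) does not contain 68.42.67.21
  68.42.67.24/29 (68.42.67.24 - 68.42.67.31) does not contain 68.42.67.21
  68.42.71.16/28 (68.42.71.16 - 68.42.71.31) does not contain 68.42.67.21
  68.170.64.0/22 (68.170.64.0 - 68.170.67.255) does not contain 68.42.67.21
  68.42.96.0/19 (68.42.96.0 - 68.42.127.255) does not contain 68.42.67.21
  64.40.0.0/14 (64.40.0.0 - 64.43.255.255) does not contain 68.42.67.21
  68.44.0.0/14 (68.44.0.0 - 68.47.255.255) does not contain 68.42.67.21
Longest matching prefix is /11 -> next hop R28.

R28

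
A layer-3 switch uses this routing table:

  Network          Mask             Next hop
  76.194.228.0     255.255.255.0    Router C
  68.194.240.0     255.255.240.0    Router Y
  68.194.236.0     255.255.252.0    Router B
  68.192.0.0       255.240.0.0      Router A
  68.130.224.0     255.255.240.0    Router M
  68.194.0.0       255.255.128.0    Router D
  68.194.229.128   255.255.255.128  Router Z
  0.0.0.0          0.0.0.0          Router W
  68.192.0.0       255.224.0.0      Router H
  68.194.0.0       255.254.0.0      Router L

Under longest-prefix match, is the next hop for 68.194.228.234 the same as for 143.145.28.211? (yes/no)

68.194.228.234: longest match 68.194.0.0/15 -> Router L
143.145.28.211: longest match 0.0.0.0/0 -> Router W

no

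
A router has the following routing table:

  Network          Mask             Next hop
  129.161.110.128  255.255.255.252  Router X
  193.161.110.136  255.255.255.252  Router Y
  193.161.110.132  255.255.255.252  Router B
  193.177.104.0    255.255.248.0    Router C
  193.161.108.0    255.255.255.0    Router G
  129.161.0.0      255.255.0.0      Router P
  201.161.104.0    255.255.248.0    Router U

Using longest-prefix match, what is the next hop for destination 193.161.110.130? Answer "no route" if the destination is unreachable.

No entry's prefix contains 193.161.110.130; there is no default route.

no route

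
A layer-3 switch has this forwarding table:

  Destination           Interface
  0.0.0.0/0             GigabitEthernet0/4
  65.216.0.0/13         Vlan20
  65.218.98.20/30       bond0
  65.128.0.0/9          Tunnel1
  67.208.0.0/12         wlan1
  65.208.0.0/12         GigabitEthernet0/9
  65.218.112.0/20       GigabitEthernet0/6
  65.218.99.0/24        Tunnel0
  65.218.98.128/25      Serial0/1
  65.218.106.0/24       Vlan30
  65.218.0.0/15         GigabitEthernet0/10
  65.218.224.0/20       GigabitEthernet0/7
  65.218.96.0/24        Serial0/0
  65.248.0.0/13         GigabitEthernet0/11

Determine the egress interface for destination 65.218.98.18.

GigabitEthernet0/10

Routes whose prefix contains 65.218.98.18:
  0.0.0.0/0 (default, matches everything) -> GigabitEthernet0/4
  65.128.0.0/9 (65.128.0.0 - 65.255.255.255) -> Tunnel1
  65.208.0.0/12 (65.208.0.0 - 65.223.255.255) -> GigabitEthernet0/9
  65.216.0.0/13 (65.216.0.0 - 65.223.255.255) -> Vlan20
  65.218.0.0/15 (65.218.0.0 - 65.219.255.255) -> GigabitEthernet0/10
More-specific entries that do NOT match:
  65.218.98.20/30 (65.218.98.20 - 65.218.98.23) does not contain 65.218.98.18
  65.218.98.128/25 (65.218.98.128 - 65.218.98.255) does not contain 65.218.98.18
  65.218.99.0/24 (65.218.99.0 - 65.218.99.255) does not contain 65.218.98.18
  65.218.106.0/24 (65.218.106.0 - 65.218.106.255) does not contain 65.218.98.18
  65.218.96.0/24 (65.218.96.0 - 65.218.96.255) does not contain 65.218.98.18
  65.218.112.0/20 (65.218.112.0 - 65.218.127.255) does not contain 65.218.98.18
  65.218.224.0/20 (65.218.224.0 - 65.218.239.255) does not contain 65.218.98.18
Longest matching prefix is /15 -> interface GigabitEthernet0/10.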